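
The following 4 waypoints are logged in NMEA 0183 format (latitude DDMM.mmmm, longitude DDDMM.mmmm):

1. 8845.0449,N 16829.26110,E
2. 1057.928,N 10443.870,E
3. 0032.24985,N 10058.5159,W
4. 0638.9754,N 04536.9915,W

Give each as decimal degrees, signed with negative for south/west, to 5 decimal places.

Point 1:
  Lat: degrees = first 2 digits = 88, minutes = 45.0449; 88 + 45.0449/60 = 88.750748
  N ⇒ keep positive
  λ: degrees = first 3 digits = 168, minutes = 29.2611; 168 + 29.2611/60 = 168.487685
  E → positive
Point 2:
  φ: degrees = first 2 digits = 10, minutes = 57.928; 10 + 57.928/60 = 10.965467
  N → positive
  Longitude: split at 3 digits → 104° and 43.87′; 104 + 43.87/60 = 104.731167
  E → positive
Point 3:
  Lat: split at 2 digits → 00° and 32.24985′; 0 + 32.24985/60 = 0.537498
  N → positive
  λ: degrees = first 3 digits = 100, minutes = 58.5159; 100 + 58.5159/60 = 100.975265
  hemisphere W, so the sign is −
Point 4:
  Lat: split at 2 digits → 06° and 38.9754′; 6 + 38.9754/60 = 6.649590
  N ⇒ keep positive
  Lon: split at 3 digits → 045° and 36.9915′; 45 + 36.9915/60 = 45.616525
  hemisphere W, so the sign is −

1. 88.75075, 168.48769
2. 10.96547, 104.73117
3. 0.53750, -100.97527
4. 6.64959, -45.61653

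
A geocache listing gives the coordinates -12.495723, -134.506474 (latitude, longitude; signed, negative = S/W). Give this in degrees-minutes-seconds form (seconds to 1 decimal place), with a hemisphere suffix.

Latitude is negative → S; |value| = 12.495723
Lat: whole degrees 12; 29.74338′ → 29′ and 44.603″
Longitude is negative → W; |value| = 134.506474
Lon: whole degrees 134; 30.38844′ → 30′ and 23.306″

12°29′44.6″ S, 134°30′23.3″ W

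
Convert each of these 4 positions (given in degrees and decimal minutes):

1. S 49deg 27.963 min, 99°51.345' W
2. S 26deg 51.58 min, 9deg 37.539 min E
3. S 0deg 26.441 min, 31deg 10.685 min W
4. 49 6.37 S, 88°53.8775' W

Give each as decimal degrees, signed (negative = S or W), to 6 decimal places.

Point 1:
  Lat: 49 + 27.963/60 = 49.4660500
  hemisphere S, so the sign is −
  Lon: 99 + 51.345/60 = 99.8557500
  W → negative
Point 2:
  Latitude: 26 + 51.58/60 = 26.8596667
  S ⇒ negate
  Lon: 37.539′ = 0.625650°; total 9.6256500
  E ⇒ keep positive
Point 3:
  Lat: 0 + 26.441/60 = 0.4406833
  hemisphere S, so the sign is −
  Lon: 10.685′ = 0.178083°; total 31.1780833
  W → negative
Point 4:
  Lat: 49 + 6.37/60 = 49.1061667
  S ⇒ negate
  Lon: 53.8775′ = 0.897958°; total 88.8979583
  W ⇒ negate

1. -49.466050, -99.855750
2. -26.859667, 9.625650
3. -0.440683, -31.178083
4. -49.106167, -88.897958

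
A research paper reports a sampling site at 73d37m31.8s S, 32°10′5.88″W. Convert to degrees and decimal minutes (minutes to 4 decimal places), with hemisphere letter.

Latitude: 37 + 31.8/60 = 37.530000′
λ: seconds/60 = 0.09800; minutes = 10 + 0.09800 = 10.098000

73° 37.5300′ S, 32° 10.0980′ W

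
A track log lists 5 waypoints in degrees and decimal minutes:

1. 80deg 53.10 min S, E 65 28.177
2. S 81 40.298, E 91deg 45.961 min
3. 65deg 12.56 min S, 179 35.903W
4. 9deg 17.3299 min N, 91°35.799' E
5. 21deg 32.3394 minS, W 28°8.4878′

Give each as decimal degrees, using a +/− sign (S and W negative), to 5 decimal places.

1. -80.88500, 65.46962
2. -81.67163, 91.76602
3. -65.20933, -179.59838
4. 9.28883, 91.59665
5. -21.53899, -28.14146

Point 1:
  Latitude: 53.1′ = 0.885000°; total 80.885000
  S → negative
  Lon: 28.177′ = 0.469617°; total 65.469617
  E ⇒ keep positive
Point 2:
  φ: 81 + 40.298/60 = 81.671633
  hemisphere S, so the sign is −
  λ: 45.961′ = 0.766017°; total 91.766017
  E → positive
Point 3:
  Lat: 12.56′ = 0.209333°; total 65.209333
  hemisphere S, so the sign is −
  Lon: 35.903′ = 0.598383°; total 179.598383
  W → negative
Point 4:
  Lat: 9 + 17.3299/60 = 9.288832
  N → positive
  Longitude: 35.799′ = 0.596650°; total 91.596650
  E ⇒ keep positive
Point 5:
  φ: 21 + 32.3394/60 = 21.538990
  hemisphere S, so the sign is −
  Lon: 8.4878′ = 0.141463°; total 28.141463
  W ⇒ negate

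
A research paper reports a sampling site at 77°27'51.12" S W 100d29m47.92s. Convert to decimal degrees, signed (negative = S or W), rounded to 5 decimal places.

Lat: 27′ + 51.12″ = 27.85200′; 77 + 27.85200/60 = 77.464200
S → negative
Lon: 100° + 29/60 + 47.92/3600 = 100 + 0.483333 + 0.013311 = 100.496644
W ⇒ negate

-77.46420, -100.49664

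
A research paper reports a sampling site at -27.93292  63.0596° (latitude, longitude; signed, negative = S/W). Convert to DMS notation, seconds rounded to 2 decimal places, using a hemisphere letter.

Latitude is negative → S; |value| = 27.932920
φ: whole degrees 27; 55.97520′ → 55′ and 58.5120″
Lon: whole degrees 63; 3.57600′ → 3′ and 34.5600″

27°55′58.51″ S, 63°03′34.56″ E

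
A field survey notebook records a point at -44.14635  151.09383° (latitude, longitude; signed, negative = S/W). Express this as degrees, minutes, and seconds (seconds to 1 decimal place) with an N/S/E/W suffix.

Latitude is negative → S; |value| = 44.146350
Lat: 0.146350° → 8.78100′; 0.78100 × 60 = 46.860″
λ: 0.093830 × 60 = 5.62980′ → 5′, remainder × 60 = 37.788″

44°08′46.9″ S, 151°05′37.8″ E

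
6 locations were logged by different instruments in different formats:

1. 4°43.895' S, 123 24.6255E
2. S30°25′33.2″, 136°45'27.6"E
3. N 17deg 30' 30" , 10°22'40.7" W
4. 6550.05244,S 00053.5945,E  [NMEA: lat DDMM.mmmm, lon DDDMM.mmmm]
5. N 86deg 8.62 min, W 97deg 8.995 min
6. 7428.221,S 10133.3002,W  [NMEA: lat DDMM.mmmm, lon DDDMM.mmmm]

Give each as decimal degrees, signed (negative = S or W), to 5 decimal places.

1. -4.73158, 123.41043
2. -30.42589, 136.75767
3. 17.50833, -10.37797
4. -65.83421, 0.89324
5. 86.14367, -97.14992
6. -74.47035, -101.55500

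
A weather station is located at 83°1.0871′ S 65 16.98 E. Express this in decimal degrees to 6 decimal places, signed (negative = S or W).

-83.018118, 65.283000

Lat: 83 + 1.0871/60 = 83.0181183
S → negative
λ: 65 + 16.98/60 = 65.2830000
E → positive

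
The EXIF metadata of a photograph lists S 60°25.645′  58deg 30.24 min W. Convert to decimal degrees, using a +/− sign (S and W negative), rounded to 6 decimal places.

-60.427417, -58.504000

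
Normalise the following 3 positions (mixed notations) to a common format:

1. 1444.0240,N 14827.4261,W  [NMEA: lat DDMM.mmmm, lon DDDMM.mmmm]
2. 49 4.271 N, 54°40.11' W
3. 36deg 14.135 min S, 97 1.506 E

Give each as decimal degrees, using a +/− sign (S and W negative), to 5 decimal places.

Point 1:
  Latitude: split at 2 digits → 14° and 44.024′; 14 + 44.024/60 = 14.733733
  N ⇒ keep positive
  Longitude: degrees = first 3 digits = 148, minutes = 27.4261; 148 + 27.4261/60 = 148.457102
  hemisphere W, so the sign is −
Point 2:
  Latitude: 49 + 4.271/60 = 49.071183
  N → positive
  Longitude: 40.11′ = 0.668500°; total 54.668500
  W → negative
Point 3:
  Latitude: 36 + 14.135/60 = 36.235583
  hemisphere S, so the sign is −
  Longitude: 1.506′ = 0.025100°; total 97.025100
  E → positive

1. 14.73373, -148.45710
2. 49.07118, -54.66850
3. -36.23558, 97.02510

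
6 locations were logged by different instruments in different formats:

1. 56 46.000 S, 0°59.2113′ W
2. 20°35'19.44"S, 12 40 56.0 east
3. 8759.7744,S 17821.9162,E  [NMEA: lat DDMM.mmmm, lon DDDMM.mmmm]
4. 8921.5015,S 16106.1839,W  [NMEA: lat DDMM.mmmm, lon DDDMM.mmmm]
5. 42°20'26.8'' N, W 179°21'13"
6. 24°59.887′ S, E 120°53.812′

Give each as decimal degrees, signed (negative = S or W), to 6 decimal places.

1. -56.766667, -0.986855
2. -20.588733, 12.682222
3. -87.996240, 178.365270
4. -89.358358, -161.103065
5. 42.340778, -179.353611
6. -24.998117, 120.896867

Point 1:
  Lat: 56 + 46/60 = 56.7666667
  S → negative
  Lon: 59.2113′ = 0.986855°; total 0.9868550
  W ⇒ negate
Point 2:
  φ: 35′ + 19.44″ = 35.32400′; 20 + 35.32400/60 = 20.5887333
  hemisphere S, so the sign is −
  Lon: 40′ + 56″ = 40.93333′; 12 + 40.93333/60 = 12.6822222
  E ⇒ keep positive
Point 3:
  Lat: split at 2 digits → 87° and 59.7744′; 87 + 59.7744/60 = 87.9962400
  S ⇒ negate
  Lon: degrees = first 3 digits = 178, minutes = 21.9162; 178 + 21.9162/60 = 178.3652700
  E ⇒ keep positive
Point 4:
  φ: degrees = first 2 digits = 89, minutes = 21.5015; 89 + 21.5015/60 = 89.3583583
  S → negative
  Longitude: degrees = first 3 digits = 161, minutes = 6.1839; 161 + 6.1839/60 = 161.1030650
  W → negative
Point 5:
  Lat: 42° + 20/60 + 26.8/3600 = 42 + 0.333333 + 0.007444 = 42.3407778
  N ⇒ keep positive
  Lon: 179° + 21/60 + 13/3600 = 179 + 0.350000 + 0.003611 = 179.3536111
  W → negative
Point 6:
  φ: 59.887′ = 0.998117°; total 24.9981167
  hemisphere S, so the sign is −
  Lon: 53.812′ = 0.896867°; total 120.8968667
  E ⇒ keep positive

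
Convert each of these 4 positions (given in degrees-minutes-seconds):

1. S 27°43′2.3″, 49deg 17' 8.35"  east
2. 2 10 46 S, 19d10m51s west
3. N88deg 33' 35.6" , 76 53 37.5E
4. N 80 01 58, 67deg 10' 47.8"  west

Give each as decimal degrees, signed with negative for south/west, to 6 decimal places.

Point 1:
  Lat: 27 + 43/60 + 2.3/3600 = 27.7173056
  S → negative
  Lon: 49 + 17/60 + 8.35/3600 = 49.2856528
  E → positive
Point 2:
  Lat: 2 + 10/60 + 46/3600 = 2.1794444
  S → negative
  Longitude: 19° + 10/60 + 51/3600 = 19 + 0.166667 + 0.014167 = 19.1808333
  W → negative
Point 3:
  Latitude: 88 + 33/60 + 35.6/3600 = 88.5598889
  N → positive
  Longitude: 53′ + 37.5″ = 53.62500′; 76 + 53.62500/60 = 76.8937500
  E ⇒ keep positive
Point 4:
  φ: 80° + 1/60 + 58/3600 = 80 + 0.016667 + 0.016111 = 80.0327778
  N → positive
  Longitude: 67° + 10/60 + 47.8/3600 = 67 + 0.166667 + 0.013278 = 67.1799444
  W → negative

1. -27.717306, 49.285653
2. -2.179444, -19.180833
3. 88.559889, 76.893750
4. 80.032778, -67.179944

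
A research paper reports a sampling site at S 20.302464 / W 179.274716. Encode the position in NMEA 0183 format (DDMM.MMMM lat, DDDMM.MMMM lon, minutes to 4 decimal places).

Latitude: fractional part 0.302464 → 18.147840 minutes
λ: 179° + 0.274716 × 60 = 179° 16.482960′

2018.1478,S / 17916.4830,W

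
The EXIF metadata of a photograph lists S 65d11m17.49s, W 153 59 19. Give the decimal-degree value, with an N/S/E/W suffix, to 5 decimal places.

65.18819° S, 153.98861° W

Lat: 65 + 11/60 + 17.49/3600 = 65.188192
Longitude: 59′ + 19″ = 59.31667′; 153 + 59.31667/60 = 153.988611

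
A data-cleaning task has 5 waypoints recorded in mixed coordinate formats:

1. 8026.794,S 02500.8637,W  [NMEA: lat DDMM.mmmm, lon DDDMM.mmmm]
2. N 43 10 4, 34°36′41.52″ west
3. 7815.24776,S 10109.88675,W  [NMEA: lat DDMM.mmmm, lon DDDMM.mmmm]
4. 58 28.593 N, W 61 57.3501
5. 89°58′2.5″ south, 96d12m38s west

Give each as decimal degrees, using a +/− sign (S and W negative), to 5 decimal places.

Point 1:
  φ: degrees = first 2 digits = 80, minutes = 26.794; 80 + 26.794/60 = 80.446567
  hemisphere S, so the sign is −
  Longitude: split at 3 digits → 025° and 0.8637′; 25 + 0.8637/60 = 25.014395
  hemisphere W, so the sign is −
Point 2:
  Lat: 10′ + 4″ = 10.06667′; 43 + 10.06667/60 = 43.167778
  N ⇒ keep positive
  λ: 34° + 36/60 + 41.52/3600 = 34 + 0.600000 + 0.011533 = 34.611533
  W ⇒ negate
Point 3:
  Latitude: degrees = first 2 digits = 78, minutes = 15.24776; 78 + 15.24776/60 = 78.254129
  S → negative
  λ: degrees = first 3 digits = 101, minutes = 9.88675; 101 + 9.88675/60 = 101.164779
  W → negative
Point 4:
  φ: 58 + 28.593/60 = 58.476550
  N → positive
  Longitude: 61 + 57.3501/60 = 61.955835
  W ⇒ negate
Point 5:
  Lat: 89 + 58/60 + 2.5/3600 = 89.967361
  S → negative
  Lon: 96 + 12/60 + 38/3600 = 96.210556
  W → negative

1. -80.44657, -25.01440
2. 43.16778, -34.61153
3. -78.25413, -101.16478
4. 58.47655, -61.95584
5. -89.96736, -96.21056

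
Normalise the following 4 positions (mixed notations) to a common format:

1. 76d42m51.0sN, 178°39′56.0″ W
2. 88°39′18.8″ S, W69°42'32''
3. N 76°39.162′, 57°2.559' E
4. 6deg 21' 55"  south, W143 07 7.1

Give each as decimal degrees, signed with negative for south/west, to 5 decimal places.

Point 1:
  φ: 76° + 42/60 + 51/3600 = 76 + 0.700000 + 0.014167 = 76.714167
  N ⇒ keep positive
  Longitude: 39′ + 56″ = 39.93333′; 178 + 39.93333/60 = 178.665556
  W ⇒ negate
Point 2:
  Lat: 88 + 39/60 + 18.8/3600 = 88.655222
  hemisphere S, so the sign is −
  λ: 42′ + 32″ = 42.53333′; 69 + 42.53333/60 = 69.708889
  W → negative
Point 3:
  φ: 76 + 39.162/60 = 76.652700
  N ⇒ keep positive
  λ: 57 + 2.559/60 = 57.042650
  E ⇒ keep positive
Point 4:
  Latitude: 21′ + 55″ = 21.91667′; 6 + 21.91667/60 = 6.365278
  S → negative
  Lon: 143 + 7/60 + 7.1/3600 = 143.118639
  W ⇒ negate

1. 76.71417, -178.66556
2. -88.65522, -69.70889
3. 76.65270, 57.04265
4. -6.36528, -143.11864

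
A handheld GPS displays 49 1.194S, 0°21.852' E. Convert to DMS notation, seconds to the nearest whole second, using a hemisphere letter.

49°01′12″ S, 0°21′51″ E

φ: 1.19400′ → 1′ and 0.19400 × 60 = 11.64″
λ: fractional minutes 0.85200 × 60 = 51.12″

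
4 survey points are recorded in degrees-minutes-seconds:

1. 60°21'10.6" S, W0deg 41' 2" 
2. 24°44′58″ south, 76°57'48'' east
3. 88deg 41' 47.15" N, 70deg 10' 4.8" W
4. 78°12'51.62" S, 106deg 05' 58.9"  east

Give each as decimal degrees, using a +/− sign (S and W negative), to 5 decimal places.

1. -60.35294, -0.68389
2. -24.74944, 76.96333
3. 88.69643, -70.16800
4. -78.21434, 106.09969

Point 1:
  Latitude: 60 + 21/60 + 10.6/3600 = 60.352944
  S ⇒ negate
  Longitude: 0 + 41/60 + 2/3600 = 0.683889
  W → negative
Point 2:
  φ: 24 + 44/60 + 58/3600 = 24.749444
  hemisphere S, so the sign is −
  Lon: 57′ + 48″ = 57.80000′; 76 + 57.80000/60 = 76.963333
  E → positive
Point 3:
  Latitude: 88° + 41/60 + 47.15/3600 = 88 + 0.683333 + 0.013097 = 88.696431
  N → positive
  Longitude: 70 + 10/60 + 4.8/3600 = 70.168000
  W ⇒ negate
Point 4:
  Latitude: 78 + 12/60 + 51.62/3600 = 78.214339
  S → negative
  λ: 5′ + 58.9″ = 5.98167′; 106 + 5.98167/60 = 106.099694
  E → positive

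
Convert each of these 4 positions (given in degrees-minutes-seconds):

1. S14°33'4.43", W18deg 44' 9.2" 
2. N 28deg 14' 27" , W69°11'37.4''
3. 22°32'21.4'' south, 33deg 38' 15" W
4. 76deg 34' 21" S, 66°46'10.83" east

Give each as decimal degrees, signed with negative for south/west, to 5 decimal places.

1. -14.55123, -18.73589
2. 28.24083, -69.19372
3. -22.53928, -33.63750
4. -76.57250, 66.76968

Point 1:
  φ: 14 + 33/60 + 4.43/3600 = 14.551231
  S → negative
  Longitude: 44′ + 9.2″ = 44.15333′; 18 + 44.15333/60 = 18.735889
  W → negative
Point 2:
  φ: 28 + 14/60 + 27/3600 = 28.240833
  N → positive
  Longitude: 69° + 11/60 + 37.4/3600 = 69 + 0.183333 + 0.010389 = 69.193722
  W → negative
Point 3:
  Latitude: 22° + 32/60 + 21.4/3600 = 22 + 0.533333 + 0.005944 = 22.539278
  S ⇒ negate
  Longitude: 38′ + 15″ = 38.25000′; 33 + 38.25000/60 = 33.637500
  hemisphere W, so the sign is −
Point 4:
  Latitude: 34′ + 21″ = 34.35000′; 76 + 34.35000/60 = 76.572500
  S ⇒ negate
  λ: 46′ + 10.83″ = 46.18050′; 66 + 46.18050/60 = 66.769675
  E → positive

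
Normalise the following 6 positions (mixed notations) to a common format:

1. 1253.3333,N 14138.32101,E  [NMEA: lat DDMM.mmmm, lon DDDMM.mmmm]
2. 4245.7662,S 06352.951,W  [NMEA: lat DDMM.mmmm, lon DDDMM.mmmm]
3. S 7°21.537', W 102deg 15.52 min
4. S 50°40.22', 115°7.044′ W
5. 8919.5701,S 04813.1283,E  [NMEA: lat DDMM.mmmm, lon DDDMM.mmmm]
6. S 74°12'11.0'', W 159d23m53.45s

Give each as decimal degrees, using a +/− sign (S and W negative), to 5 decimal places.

Point 1:
  Latitude: degrees = first 2 digits = 12, minutes = 53.3333; 12 + 53.3333/60 = 12.888888
  N ⇒ keep positive
  Lon: degrees = first 3 digits = 141, minutes = 38.32101; 141 + 38.32101/60 = 141.638684
  E ⇒ keep positive
Point 2:
  Latitude: split at 2 digits → 42° and 45.7662′; 42 + 45.7662/60 = 42.762770
  S → negative
  λ: split at 3 digits → 063° and 52.951′; 63 + 52.951/60 = 63.882517
  hemisphere W, so the sign is −
Point 3:
  φ: 7 + 21.537/60 = 7.358950
  S ⇒ negate
  Longitude: 15.52′ = 0.258667°; total 102.258667
  hemisphere W, so the sign is −
Point 4:
  Latitude: 40.22′ = 0.670333°; total 50.670333
  S → negative
  Lon: 7.044′ = 0.117400°; total 115.117400
  W → negative
Point 5:
  φ: split at 2 digits → 89° and 19.5701′; 89 + 19.5701/60 = 89.326168
  S ⇒ negate
  Longitude: split at 3 digits → 048° and 13.1283′; 48 + 13.1283/60 = 48.218805
  E → positive
Point 6:
  φ: 74 + 12/60 + 11/3600 = 74.203056
  S → negative
  Lon: 23′ + 53.45″ = 23.89083′; 159 + 23.89083/60 = 159.398181
  hemisphere W, so the sign is −

1. 12.88889, 141.63868
2. -42.76277, -63.88252
3. -7.35895, -102.25867
4. -50.67033, -115.11740
5. -89.32617, 48.21881
6. -74.20306, -159.39818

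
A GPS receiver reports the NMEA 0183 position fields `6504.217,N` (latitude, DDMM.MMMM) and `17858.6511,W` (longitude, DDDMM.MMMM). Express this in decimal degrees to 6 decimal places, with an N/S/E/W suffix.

φ: split at 2 digits → 65° and 4.217′; 65 + 4.217/60 = 65.0702833
Longitude: degrees = first 3 digits = 178, minutes = 58.6511; 178 + 58.6511/60 = 178.9775183

65.070283° N, 178.977518° W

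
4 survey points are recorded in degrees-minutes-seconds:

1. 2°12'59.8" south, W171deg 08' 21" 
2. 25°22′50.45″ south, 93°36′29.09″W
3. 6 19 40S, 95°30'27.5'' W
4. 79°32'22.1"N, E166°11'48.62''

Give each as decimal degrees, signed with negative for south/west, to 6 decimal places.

1. -2.216611, -171.139167
2. -25.380681, -93.608081
3. -6.327778, -95.507639
4. 79.539472, 166.196839

Point 1:
  Latitude: 2° + 12/60 + 59.8/3600 = 2 + 0.200000 + 0.016611 = 2.2166111
  S ⇒ negate
  λ: 8′ + 21″ = 8.35000′; 171 + 8.35000/60 = 171.1391667
  W → negative
Point 2:
  Latitude: 25° + 22/60 + 50.45/3600 = 25 + 0.366667 + 0.014014 = 25.3806806
  S ⇒ negate
  Longitude: 93 + 36/60 + 29.09/3600 = 93.6080806
  hemisphere W, so the sign is −
Point 3:
  Latitude: 19′ + 40″ = 19.66667′; 6 + 19.66667/60 = 6.3277778
  hemisphere S, so the sign is −
  Longitude: 95 + 30/60 + 27.5/3600 = 95.5076389
  W ⇒ negate
Point 4:
  Lat: 32′ + 22.1″ = 32.36833′; 79 + 32.36833/60 = 79.5394722
  N ⇒ keep positive
  Longitude: 11′ + 48.62″ = 11.81033′; 166 + 11.81033/60 = 166.1968389
  E ⇒ keep positive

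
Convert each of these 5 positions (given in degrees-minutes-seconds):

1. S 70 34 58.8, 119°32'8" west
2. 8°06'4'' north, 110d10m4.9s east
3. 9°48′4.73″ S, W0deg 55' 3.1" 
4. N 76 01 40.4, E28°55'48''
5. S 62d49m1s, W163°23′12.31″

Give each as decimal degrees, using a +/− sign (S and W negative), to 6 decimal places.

1. -70.583000, -119.535556
2. 8.101111, 110.168028
3. -9.801314, -0.917528
4. 76.027889, 28.930000
5. -62.816944, -163.386753

Point 1:
  Latitude: 70° + 34/60 + 58.8/3600 = 70 + 0.566667 + 0.016333 = 70.5830000
  S → negative
  λ: 119° + 32/60 + 8/3600 = 119 + 0.533333 + 0.002222 = 119.5355556
  hemisphere W, so the sign is −
Point 2:
  φ: 6′ + 4″ = 6.06667′; 8 + 6.06667/60 = 8.1011111
  N → positive
  Lon: 10′ + 4.9″ = 10.08167′; 110 + 10.08167/60 = 110.1680278
  E → positive
Point 3:
  φ: 48′ + 4.73″ = 48.07883′; 9 + 48.07883/60 = 9.8013139
  S → negative
  Longitude: 0° + 55/60 + 3.1/3600 = 0 + 0.916667 + 0.000861 = 0.9175278
  W ⇒ negate
Point 4:
  Lat: 1′ + 40.4″ = 1.67333′; 76 + 1.67333/60 = 76.0278889
  N ⇒ keep positive
  λ: 28 + 55/60 + 48/3600 = 28.9300000
  E ⇒ keep positive
Point 5:
  Latitude: 62° + 49/60 + 1/3600 = 62 + 0.816667 + 0.000278 = 62.8169444
  S ⇒ negate
  Lon: 163 + 23/60 + 12.31/3600 = 163.3867528
  hemisphere W, so the sign is −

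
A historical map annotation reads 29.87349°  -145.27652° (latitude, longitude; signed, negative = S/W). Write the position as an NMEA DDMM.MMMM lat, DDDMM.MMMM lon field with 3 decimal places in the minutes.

φ: minutes = (29.873490 − 29) × 60 = 52.40940
Longitude is negative → W; |value| = 145.276520
Longitude: 145° + 0.276520 × 60 = 145° 16.59120′

2952.409,N / 14516.591,W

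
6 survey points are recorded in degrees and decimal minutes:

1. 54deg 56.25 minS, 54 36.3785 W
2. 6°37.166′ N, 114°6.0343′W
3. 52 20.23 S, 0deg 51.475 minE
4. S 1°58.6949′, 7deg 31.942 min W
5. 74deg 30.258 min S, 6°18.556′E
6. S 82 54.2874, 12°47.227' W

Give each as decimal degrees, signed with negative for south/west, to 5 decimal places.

1. -54.93750, -54.60631
2. 6.61943, -114.10057
3. -52.33717, 0.85792
4. -1.97825, -7.53237
5. -74.50430, 6.30927
6. -82.90479, -12.78712

Point 1:
  φ: 54 + 56.25/60 = 54.937500
  S → negative
  Lon: 54 + 36.3785/60 = 54.606308
  W ⇒ negate
Point 2:
  Lat: 37.166′ = 0.619433°; total 6.619433
  N ⇒ keep positive
  Longitude: 6.0343′ = 0.100572°; total 114.100572
  W → negative
Point 3:
  Lat: 52 + 20.23/60 = 52.337167
  hemisphere S, so the sign is −
  Longitude: 51.475′ = 0.857917°; total 0.857917
  E → positive
Point 4:
  Latitude: 1 + 58.6949/60 = 1.978248
  S → negative
  λ: 7 + 31.942/60 = 7.532367
  W ⇒ negate
Point 5:
  Latitude: 74 + 30.258/60 = 74.504300
  S ⇒ negate
  Lon: 18.556′ = 0.309267°; total 6.309267
  E ⇒ keep positive
Point 6:
  Lat: 54.2874′ = 0.904790°; total 82.904790
  hemisphere S, so the sign is −
  Longitude: 12 + 47.227/60 = 12.787117
  W → negative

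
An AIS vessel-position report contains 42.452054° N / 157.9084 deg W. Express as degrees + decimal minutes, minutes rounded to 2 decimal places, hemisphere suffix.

φ: fractional part 0.452054 → 27.1232 minutes
Longitude: fractional part 0.908400 → 54.5040 minutes

42° 27.12′ N, 157° 54.50′ W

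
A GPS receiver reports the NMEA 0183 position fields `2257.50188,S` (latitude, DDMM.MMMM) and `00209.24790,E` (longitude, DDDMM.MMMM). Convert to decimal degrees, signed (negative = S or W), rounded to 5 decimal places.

φ: degrees = first 2 digits = 22, minutes = 57.50188; 22 + 57.50188/60 = 22.958365
hemisphere S, so the sign is −
Longitude: split at 3 digits → 002° and 9.2479′; 2 + 9.2479/60 = 2.154132
E ⇒ keep positive

-22.95836, 2.15413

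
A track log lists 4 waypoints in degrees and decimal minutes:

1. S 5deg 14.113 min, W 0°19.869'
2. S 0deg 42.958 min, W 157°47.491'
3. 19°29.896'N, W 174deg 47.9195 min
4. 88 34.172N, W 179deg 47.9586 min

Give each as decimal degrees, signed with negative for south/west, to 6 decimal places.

1. -5.235217, -0.331150
2. -0.715967, -157.791517
3. 19.498267, -174.798658
4. 88.569533, -179.799310

Point 1:
  Latitude: 14.113′ = 0.235217°; total 5.2352167
  hemisphere S, so the sign is −
  Lon: 0 + 19.869/60 = 0.3311500
  W → negative
Point 2:
  Latitude: 0 + 42.958/60 = 0.7159667
  S ⇒ negate
  Lon: 157 + 47.491/60 = 157.7915167
  hemisphere W, so the sign is −
Point 3:
  φ: 19 + 29.896/60 = 19.4982667
  N → positive
  Longitude: 174 + 47.9195/60 = 174.7986583
  W ⇒ negate
Point 4:
  φ: 34.172′ = 0.569533°; total 88.5695333
  N ⇒ keep positive
  Lon: 179 + 47.9586/60 = 179.7993100
  hemisphere W, so the sign is −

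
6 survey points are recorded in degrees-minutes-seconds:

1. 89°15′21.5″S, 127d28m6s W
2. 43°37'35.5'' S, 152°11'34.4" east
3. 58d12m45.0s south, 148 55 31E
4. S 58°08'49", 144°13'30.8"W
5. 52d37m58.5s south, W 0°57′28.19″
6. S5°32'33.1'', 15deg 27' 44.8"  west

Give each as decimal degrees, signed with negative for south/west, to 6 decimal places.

1. -89.255972, -127.468333
2. -43.626528, 152.192889
3. -58.212500, 148.925278
4. -58.146944, -144.225222
5. -52.632917, -0.957831
6. -5.542528, -15.462444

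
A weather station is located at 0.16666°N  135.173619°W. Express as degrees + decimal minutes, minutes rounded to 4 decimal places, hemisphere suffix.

0° 9.9996′ N, 135° 10.4171′ W

φ: minutes = (0.166660 − 0) × 60 = 9.999600
Longitude: fractional part 0.173619 → 10.417140 minutes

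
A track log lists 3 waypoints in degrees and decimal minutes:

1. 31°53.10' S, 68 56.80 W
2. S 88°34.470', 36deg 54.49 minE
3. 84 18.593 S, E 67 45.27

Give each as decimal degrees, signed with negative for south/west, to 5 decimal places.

1. -31.88500, -68.94667
2. -88.57450, 36.90817
3. -84.30988, 67.75450

Point 1:
  Latitude: 53.1′ = 0.885000°; total 31.885000
  hemisphere S, so the sign is −
  Lon: 68 + 56.8/60 = 68.946667
  W → negative
Point 2:
  φ: 34.47′ = 0.574500°; total 88.574500
  S ⇒ negate
  λ: 54.49′ = 0.908167°; total 36.908167
  E ⇒ keep positive
Point 3:
  φ: 18.593′ = 0.309883°; total 84.309883
  S ⇒ negate
  Longitude: 67 + 45.27/60 = 67.754500
  E ⇒ keep positive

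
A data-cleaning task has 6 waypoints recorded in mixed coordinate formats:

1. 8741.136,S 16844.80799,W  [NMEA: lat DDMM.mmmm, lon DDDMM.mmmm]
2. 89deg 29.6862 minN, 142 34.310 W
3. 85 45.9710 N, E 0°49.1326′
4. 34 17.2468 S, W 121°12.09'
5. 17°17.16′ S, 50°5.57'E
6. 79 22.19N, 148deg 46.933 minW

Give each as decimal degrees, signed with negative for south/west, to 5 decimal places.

1. -87.68560, -168.74680
2. 89.49477, -142.57183
3. 85.76618, 0.81888
4. -34.28745, -121.20150
5. -17.28600, 50.09283
6. 79.36983, -148.78222

Point 1:
  Latitude: degrees = first 2 digits = 87, minutes = 41.136; 87 + 41.136/60 = 87.685600
  S → negative
  Longitude: split at 3 digits → 168° and 44.80799′; 168 + 44.80799/60 = 168.746800
  W → negative
Point 2:
  Latitude: 29.6862′ = 0.494770°; total 89.494770
  N ⇒ keep positive
  λ: 142 + 34.31/60 = 142.571833
  W ⇒ negate
Point 3:
  φ: 45.971′ = 0.766183°; total 85.766183
  N ⇒ keep positive
  Longitude: 0 + 49.1326/60 = 0.818877
  E → positive
Point 4:
  Latitude: 17.2468′ = 0.287447°; total 34.287447
  S ⇒ negate
  Lon: 121 + 12.09/60 = 121.201500
  W → negative
Point 5:
  Latitude: 17.16′ = 0.286000°; total 17.286000
  hemisphere S, so the sign is −
  Lon: 50 + 5.57/60 = 50.092833
  E ⇒ keep positive
Point 6:
  Lat: 22.19′ = 0.369833°; total 79.369833
  N → positive
  λ: 148 + 46.933/60 = 148.782217
  W ⇒ negate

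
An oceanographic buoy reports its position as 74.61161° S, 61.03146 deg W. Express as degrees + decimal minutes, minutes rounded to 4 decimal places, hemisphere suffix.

74° 36.6966′ S, 61° 1.8876′ W

φ: 74° + 0.611610 × 60 = 74° 36.696600′
Longitude: 61° + 0.031460 × 60 = 61° 1.887600′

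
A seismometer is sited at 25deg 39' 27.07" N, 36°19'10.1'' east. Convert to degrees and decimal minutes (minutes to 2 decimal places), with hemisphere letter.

φ: 39 + 27.07/60 = 39.4512′
λ: 19 + 10.1/60 = 19.1683′

25° 39.45′ N, 36° 19.17′ E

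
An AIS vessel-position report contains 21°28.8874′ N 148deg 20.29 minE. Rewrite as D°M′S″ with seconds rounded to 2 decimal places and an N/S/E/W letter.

21°28′53.24″ N, 148°20′17.40″ E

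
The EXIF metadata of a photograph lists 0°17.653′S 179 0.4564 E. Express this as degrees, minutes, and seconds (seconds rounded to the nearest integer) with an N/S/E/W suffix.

0°17′39″ S, 179°00′27″ E

φ: 17.65300′ → 17′ and 0.65300 × 60 = 39.18″
Longitude: 0.45640′ → 0′ and 0.45640 × 60 = 27.38″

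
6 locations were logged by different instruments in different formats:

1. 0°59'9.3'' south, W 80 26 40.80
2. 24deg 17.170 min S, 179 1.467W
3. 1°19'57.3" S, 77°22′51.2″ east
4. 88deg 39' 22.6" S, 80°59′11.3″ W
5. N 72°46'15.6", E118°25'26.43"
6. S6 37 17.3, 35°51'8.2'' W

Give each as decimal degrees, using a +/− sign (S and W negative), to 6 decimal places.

Point 1:
  Latitude: 59′ + 9.3″ = 59.15500′; 0 + 59.15500/60 = 0.9859167
  hemisphere S, so the sign is −
  λ: 80 + 26/60 + 40.8/3600 = 80.4446667
  hemisphere W, so the sign is −
Point 2:
  Latitude: 17.17′ = 0.286167°; total 24.2861667
  S → negative
  λ: 179 + 1.467/60 = 179.0244500
  W ⇒ negate
Point 3:
  Lat: 1 + 19/60 + 57.3/3600 = 1.3325833
  hemisphere S, so the sign is −
  λ: 77 + 22/60 + 51.2/3600 = 77.3808889
  E ⇒ keep positive
Point 4:
  φ: 39′ + 22.6″ = 39.37667′; 88 + 39.37667/60 = 88.6562778
  S ⇒ negate
  Longitude: 59′ + 11.3″ = 59.18833′; 80 + 59.18833/60 = 80.9864722
  W → negative
Point 5:
  Lat: 46′ + 15.6″ = 46.26000′; 72 + 46.26000/60 = 72.7710000
  N → positive
  Lon: 118 + 25/60 + 26.43/3600 = 118.4240083
  E ⇒ keep positive
Point 6:
  Lat: 6° + 37/60 + 17.3/3600 = 6 + 0.616667 + 0.004806 = 6.6214722
  S → negative
  Longitude: 35° + 51/60 + 8.2/3600 = 35 + 0.850000 + 0.002278 = 35.8522778
  hemisphere W, so the sign is −

1. -0.985917, -80.444667
2. -24.286167, -179.024450
3. -1.332583, 77.380889
4. -88.656278, -80.986472
5. 72.771000, 118.424008
6. -6.621472, -35.852278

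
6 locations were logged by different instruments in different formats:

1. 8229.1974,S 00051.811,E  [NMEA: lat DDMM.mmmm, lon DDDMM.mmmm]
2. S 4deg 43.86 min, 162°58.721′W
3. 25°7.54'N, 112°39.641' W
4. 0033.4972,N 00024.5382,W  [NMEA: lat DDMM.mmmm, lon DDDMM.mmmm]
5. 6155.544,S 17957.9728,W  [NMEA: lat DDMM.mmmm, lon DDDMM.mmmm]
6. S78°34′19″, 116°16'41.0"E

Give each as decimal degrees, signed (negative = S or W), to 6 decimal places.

1. -82.486623, 0.863517
2. -4.731000, -162.978683
3. 25.125667, -112.660683
4. 0.558287, -0.408970
5. -61.925733, -179.966213
6. -78.571944, 116.278056

Point 1:
  Latitude: degrees = first 2 digits = 82, minutes = 29.1974; 82 + 29.1974/60 = 82.4866233
  hemisphere S, so the sign is −
  Longitude: degrees = first 3 digits = 0, minutes = 51.811; 0 + 51.811/60 = 0.8635167
  E → positive
Point 2:
  Lat: 43.86′ = 0.731000°; total 4.7310000
  S → negative
  Longitude: 58.721′ = 0.978683°; total 162.9786833
  W → negative
Point 3:
  Latitude: 7.54′ = 0.125667°; total 25.1256667
  N ⇒ keep positive
  Longitude: 39.641′ = 0.660683°; total 112.6606833
  W → negative
Point 4:
  Latitude: degrees = first 2 digits = 0, minutes = 33.4972; 0 + 33.4972/60 = 0.5582867
  N ⇒ keep positive
  λ: split at 3 digits → 000° and 24.5382′; 0 + 24.5382/60 = 0.4089700
  W → negative
Point 5:
  Latitude: degrees = first 2 digits = 61, minutes = 55.544; 61 + 55.544/60 = 61.9257333
  S → negative
  λ: degrees = first 3 digits = 179, minutes = 57.9728; 179 + 57.9728/60 = 179.9662133
  hemisphere W, so the sign is −
Point 6:
  Lat: 78° + 34/60 + 19/3600 = 78 + 0.566667 + 0.005278 = 78.5719444
  S → negative
  Lon: 16′ + 41″ = 16.68333′; 116 + 16.68333/60 = 116.2780556
  E → positive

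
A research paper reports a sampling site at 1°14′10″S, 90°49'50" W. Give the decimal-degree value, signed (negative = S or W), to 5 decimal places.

Lat: 1 + 14/60 + 10/3600 = 1.236111
S ⇒ negate
λ: 90 + 49/60 + 50/3600 = 90.830556
W → negative

-1.23611, -90.83056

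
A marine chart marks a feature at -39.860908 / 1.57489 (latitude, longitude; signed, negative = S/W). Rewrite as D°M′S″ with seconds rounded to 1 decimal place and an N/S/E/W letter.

39°51′39.3″ S, 1°34′29.6″ E

Latitude is negative → S; |value| = 39.860908
φ: 0.860908 × 60 = 51.65448′ → 51′, remainder × 60 = 39.269″
Lon: 0.574890 × 60 = 34.49340′ → 34′, remainder × 60 = 29.604″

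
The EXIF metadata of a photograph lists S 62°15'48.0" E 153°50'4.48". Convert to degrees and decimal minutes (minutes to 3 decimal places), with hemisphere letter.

62° 15.800′ S, 153° 50.075′ E

Latitude: seconds/60 = 0.80000; minutes = 15 + 0.80000 = 15.80000
Longitude: seconds/60 = 0.07467; minutes = 50 + 0.07467 = 50.07467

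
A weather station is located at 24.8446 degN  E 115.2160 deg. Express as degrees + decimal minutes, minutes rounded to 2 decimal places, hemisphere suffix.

24° 50.68′ N, 115° 12.96′ E

φ: minutes = (24.844600 − 24) × 60 = 50.6760
λ: minutes = (115.216000 − 115) × 60 = 12.9600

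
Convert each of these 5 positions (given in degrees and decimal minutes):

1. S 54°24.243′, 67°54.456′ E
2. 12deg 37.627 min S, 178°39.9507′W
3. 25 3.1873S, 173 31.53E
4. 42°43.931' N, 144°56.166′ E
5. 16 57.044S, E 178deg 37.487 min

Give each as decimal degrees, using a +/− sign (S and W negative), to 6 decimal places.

1. -54.404050, 67.907600
2. -12.627117, -178.665845
3. -25.053122, 173.525500
4. 42.732183, 144.936100
5. -16.950733, 178.624783

Point 1:
  Latitude: 24.243′ = 0.404050°; total 54.4040500
  hemisphere S, so the sign is −
  Lon: 54.456′ = 0.907600°; total 67.9076000
  E → positive
Point 2:
  Latitude: 12 + 37.627/60 = 12.6271167
  S → negative
  λ: 178 + 39.9507/60 = 178.6658450
  hemisphere W, so the sign is −
Point 3:
  Lat: 3.1873′ = 0.053122°; total 25.0531217
  hemisphere S, so the sign is −
  Longitude: 173 + 31.53/60 = 173.5255000
  E → positive
Point 4:
  φ: 43.931′ = 0.732183°; total 42.7321833
  N ⇒ keep positive
  λ: 56.166′ = 0.936100°; total 144.9361000
  E ⇒ keep positive
Point 5:
  Lat: 57.044′ = 0.950733°; total 16.9507333
  S → negative
  Longitude: 178 + 37.487/60 = 178.6247833
  E → positive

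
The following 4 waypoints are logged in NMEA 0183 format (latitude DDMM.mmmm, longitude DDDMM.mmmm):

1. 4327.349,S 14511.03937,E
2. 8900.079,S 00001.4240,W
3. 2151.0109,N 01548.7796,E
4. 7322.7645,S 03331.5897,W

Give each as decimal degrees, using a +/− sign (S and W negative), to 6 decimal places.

Point 1:
  Latitude: degrees = first 2 digits = 43, minutes = 27.349; 43 + 27.349/60 = 43.4558167
  hemisphere S, so the sign is −
  Lon: degrees = first 3 digits = 145, minutes = 11.03937; 145 + 11.03937/60 = 145.1839895
  E ⇒ keep positive
Point 2:
  Lat: degrees = first 2 digits = 89, minutes = 0.079; 89 + 0.079/60 = 89.0013167
  hemisphere S, so the sign is −
  Longitude: degrees = first 3 digits = 0, minutes = 1.424; 0 + 1.424/60 = 0.0237333
  W ⇒ negate
Point 3:
  Latitude: degrees = first 2 digits = 21, minutes = 51.0109; 21 + 51.0109/60 = 21.8501817
  N ⇒ keep positive
  Longitude: degrees = first 3 digits = 15, minutes = 48.7796; 15 + 48.7796/60 = 15.8129933
  E ⇒ keep positive
Point 4:
  Lat: split at 2 digits → 73° and 22.7645′; 73 + 22.7645/60 = 73.3794083
  S → negative
  Lon: degrees = first 3 digits = 33, minutes = 31.5897; 33 + 31.5897/60 = 33.5264950
  W → negative

1. -43.455817, 145.183990
2. -89.001317, -0.023733
3. 21.850182, 15.812993
4. -73.379408, -33.526495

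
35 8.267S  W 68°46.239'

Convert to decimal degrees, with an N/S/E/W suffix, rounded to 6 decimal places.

35.137783° S, 68.770650° W

φ: 35 + 8.267/60 = 35.1377833
Lon: 68 + 46.239/60 = 68.7706500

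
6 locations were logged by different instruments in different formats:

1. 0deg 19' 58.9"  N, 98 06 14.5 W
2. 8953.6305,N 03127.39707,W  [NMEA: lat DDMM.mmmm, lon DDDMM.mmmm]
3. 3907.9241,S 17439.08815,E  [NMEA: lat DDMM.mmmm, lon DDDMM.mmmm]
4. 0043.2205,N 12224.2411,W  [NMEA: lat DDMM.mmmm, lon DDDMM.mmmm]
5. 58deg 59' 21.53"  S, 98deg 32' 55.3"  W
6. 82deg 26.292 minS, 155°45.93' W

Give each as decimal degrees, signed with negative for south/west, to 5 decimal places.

1. 0.33303, -98.10403
2. 89.89384, -31.45662
3. -39.13207, 174.65147
4. 0.72034, -122.40402
5. -58.98931, -98.54869
6. -82.43820, -155.76550

Point 1:
  Lat: 0° + 19/60 + 58.9/3600 = 0 + 0.316667 + 0.016361 = 0.333028
  N ⇒ keep positive
  λ: 98° + 6/60 + 14.5/3600 = 98 + 0.100000 + 0.004028 = 98.104028
  W ⇒ negate
Point 2:
  Latitude: split at 2 digits → 89° and 53.6305′; 89 + 53.6305/60 = 89.893842
  N ⇒ keep positive
  λ: degrees = first 3 digits = 31, minutes = 27.39707; 31 + 27.39707/60 = 31.456618
  W ⇒ negate
Point 3:
  Lat: degrees = first 2 digits = 39, minutes = 7.9241; 39 + 7.9241/60 = 39.132068
  hemisphere S, so the sign is −
  Longitude: split at 3 digits → 174° and 39.08815′; 174 + 39.08815/60 = 174.651469
  E → positive
Point 4:
  φ: split at 2 digits → 00° and 43.2205′; 0 + 43.2205/60 = 0.720342
  N → positive
  λ: degrees = first 3 digits = 122, minutes = 24.2411; 122 + 24.2411/60 = 122.404018
  hemisphere W, so the sign is −
Point 5:
  Latitude: 58 + 59/60 + 21.53/3600 = 58.989314
  hemisphere S, so the sign is −
  Longitude: 98 + 32/60 + 55.3/3600 = 98.548694
  W → negative
Point 6:
  Latitude: 26.292′ = 0.438200°; total 82.438200
  S → negative
  Lon: 155 + 45.93/60 = 155.765500
  W ⇒ negate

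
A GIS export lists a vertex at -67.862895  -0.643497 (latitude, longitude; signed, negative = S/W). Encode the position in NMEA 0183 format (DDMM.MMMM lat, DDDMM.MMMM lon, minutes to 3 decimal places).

6751.774,S / 00038.610,W

Latitude is negative → S; |value| = 67.862895
φ: 67° + 0.862895 × 60 = 67° 51.77370′
Longitude is negative → W; |value| = 0.643497
λ: 0° + 0.643497 × 60 = 0° 38.60982′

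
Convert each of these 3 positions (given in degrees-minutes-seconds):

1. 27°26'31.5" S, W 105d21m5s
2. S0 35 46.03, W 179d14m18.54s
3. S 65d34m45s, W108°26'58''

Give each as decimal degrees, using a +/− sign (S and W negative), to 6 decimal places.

1. -27.442083, -105.351389
2. -0.596119, -179.238483
3. -65.579167, -108.449444

Point 1:
  Latitude: 27° + 26/60 + 31.5/3600 = 27 + 0.433333 + 0.008750 = 27.4420833
  S ⇒ negate
  Lon: 21′ + 5″ = 21.08333′; 105 + 21.08333/60 = 105.3513889
  W → negative
Point 2:
  Latitude: 0 + 35/60 + 46.03/3600 = 0.5961194
  hemisphere S, so the sign is −
  λ: 179° + 14/60 + 18.54/3600 = 179 + 0.233333 + 0.005150 = 179.2384833
  W ⇒ negate
Point 3:
  Latitude: 65° + 34/60 + 45/3600 = 65 + 0.566667 + 0.012500 = 65.5791667
  hemisphere S, so the sign is −
  Longitude: 108 + 26/60 + 58/3600 = 108.4494444
  W → negative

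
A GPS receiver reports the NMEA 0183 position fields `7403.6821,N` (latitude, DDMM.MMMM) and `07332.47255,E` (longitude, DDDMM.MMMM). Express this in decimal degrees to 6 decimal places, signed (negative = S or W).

74.061368, 73.541209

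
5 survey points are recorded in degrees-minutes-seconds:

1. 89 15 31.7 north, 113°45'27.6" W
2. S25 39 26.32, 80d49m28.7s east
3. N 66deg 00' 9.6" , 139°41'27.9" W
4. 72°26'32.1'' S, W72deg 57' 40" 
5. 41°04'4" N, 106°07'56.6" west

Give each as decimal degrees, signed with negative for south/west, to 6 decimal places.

1. 89.258806, -113.757667
2. -25.657311, 80.824639
3. 66.002667, -139.691083
4. -72.442250, -72.961111
5. 41.067778, -106.132389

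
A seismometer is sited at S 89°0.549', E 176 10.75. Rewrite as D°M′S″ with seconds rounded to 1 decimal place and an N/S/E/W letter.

89°00′32.9″ S, 176°10′45.0″ E

φ: 0.54900′ → 0′ and 0.54900 × 60 = 32.940″
Longitude: 10.75000′ → 10′ and 0.75000 × 60 = 45.000″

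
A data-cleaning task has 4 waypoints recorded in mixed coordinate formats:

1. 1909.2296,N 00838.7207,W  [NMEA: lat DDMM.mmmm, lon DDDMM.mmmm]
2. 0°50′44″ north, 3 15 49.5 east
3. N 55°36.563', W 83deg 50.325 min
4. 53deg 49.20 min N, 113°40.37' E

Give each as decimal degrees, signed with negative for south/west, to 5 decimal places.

Point 1:
  Latitude: split at 2 digits → 19° and 9.2296′; 19 + 9.2296/60 = 19.153827
  N → positive
  λ: degrees = first 3 digits = 8, minutes = 38.7207; 8 + 38.7207/60 = 8.645345
  hemisphere W, so the sign is −
Point 2:
  Latitude: 50′ + 44″ = 50.73333′; 0 + 50.73333/60 = 0.845556
  N → positive
  Lon: 3 + 15/60 + 49.5/3600 = 3.263750
  E ⇒ keep positive
Point 3:
  Latitude: 55 + 36.563/60 = 55.609383
  N ⇒ keep positive
  Longitude: 50.325′ = 0.838750°; total 83.838750
  hemisphere W, so the sign is −
Point 4:
  Latitude: 49.2′ = 0.820000°; total 53.820000
  N → positive
  Longitude: 40.37′ = 0.672833°; total 113.672833
  E ⇒ keep positive

1. 19.15383, -8.64535
2. 0.84556, 3.26375
3. 55.60938, -83.83875
4. 53.82000, 113.67283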